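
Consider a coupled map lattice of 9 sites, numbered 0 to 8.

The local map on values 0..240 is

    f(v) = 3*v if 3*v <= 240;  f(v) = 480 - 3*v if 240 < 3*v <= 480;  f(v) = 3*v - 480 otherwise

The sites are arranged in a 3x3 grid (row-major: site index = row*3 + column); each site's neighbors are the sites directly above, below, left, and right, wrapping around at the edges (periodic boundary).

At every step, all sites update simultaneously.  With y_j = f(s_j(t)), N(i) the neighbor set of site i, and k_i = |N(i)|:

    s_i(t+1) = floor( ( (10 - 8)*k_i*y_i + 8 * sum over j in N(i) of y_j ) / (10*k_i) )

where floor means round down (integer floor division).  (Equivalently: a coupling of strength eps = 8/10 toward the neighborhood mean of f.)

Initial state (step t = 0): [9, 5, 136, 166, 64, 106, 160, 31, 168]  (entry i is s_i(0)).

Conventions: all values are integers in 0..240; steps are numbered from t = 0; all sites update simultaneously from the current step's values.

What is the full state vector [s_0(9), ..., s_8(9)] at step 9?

Answer: [50, 91, 85, 88, 117, 111, 54, 91, 85]

Derivation:
t=0: [9, 5, 136, 166, 64, 106, 160, 31, 168]
t=1: [26, 79, 60, 79, 96, 93, 32, 64, 70]
t=2: [165, 175, 181, 160, 211, 204, 162, 185, 175]
t=3: [25, 70, 60, 61, 81, 78, 28, 64, 64]
t=4: [146, 178, 178, 162, 211, 205, 145, 183, 176]
t=5: [40, 74, 66, 76, 83, 79, 42, 73, 70]
t=6: [178, 198, 197, 188, 227, 220, 180, 201, 198]
t=7: [84, 120, 114, 115, 140, 138, 87, 122, 117]
t=8: [168, 132, 136, 141, 99, 105, 165, 128, 133]
t=9: [50, 91, 85, 88, 117, 111, 54, 91, 85]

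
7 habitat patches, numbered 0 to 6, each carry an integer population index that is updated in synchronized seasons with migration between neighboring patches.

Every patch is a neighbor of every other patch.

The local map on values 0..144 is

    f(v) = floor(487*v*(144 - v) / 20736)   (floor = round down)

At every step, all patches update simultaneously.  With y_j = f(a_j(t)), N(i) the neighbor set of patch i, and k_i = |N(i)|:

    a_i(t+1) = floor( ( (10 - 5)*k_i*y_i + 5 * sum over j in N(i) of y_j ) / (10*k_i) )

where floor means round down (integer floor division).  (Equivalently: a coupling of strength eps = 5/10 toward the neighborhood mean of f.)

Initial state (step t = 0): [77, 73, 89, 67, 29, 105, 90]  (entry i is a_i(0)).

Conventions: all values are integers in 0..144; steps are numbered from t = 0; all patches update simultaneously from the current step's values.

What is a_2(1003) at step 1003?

Simulating step by step:
t=0: [77, 73, 89, 67, 29, 105, 90]
t=1: [114, 114, 111, 114, 96, 103, 111]
t=2: [84, 84, 87, 84, 96, 92, 87]
t=3: [116, 116, 115, 116, 112, 113, 115]
t=4: [77, 77, 78, 77, 80, 80, 78]
t=5: [120, 120, 120, 120, 120, 120, 120]
t=6: [67, 67, 67, 67, 67, 67, 67]
t=7: [121, 121, 121, 121, 121, 121, 121]
t=8: [65, 65, 65, 65, 65, 65, 65]
t=9: [120, 120, 120, 120, 120, 120, 120]

Answer: a_2(1003) = 121
Key observation: The state at step 5, [120, 120, 120, 120, 120, 120, 120], reappears at step 9: the system is in a cycle of period 4 from step 5 on.  Therefore the state at step 1003 equals the state at step 5 + ((1003 - 5) mod 4) = 7, which is [121, 121, 121, 121, 121, 121, 121].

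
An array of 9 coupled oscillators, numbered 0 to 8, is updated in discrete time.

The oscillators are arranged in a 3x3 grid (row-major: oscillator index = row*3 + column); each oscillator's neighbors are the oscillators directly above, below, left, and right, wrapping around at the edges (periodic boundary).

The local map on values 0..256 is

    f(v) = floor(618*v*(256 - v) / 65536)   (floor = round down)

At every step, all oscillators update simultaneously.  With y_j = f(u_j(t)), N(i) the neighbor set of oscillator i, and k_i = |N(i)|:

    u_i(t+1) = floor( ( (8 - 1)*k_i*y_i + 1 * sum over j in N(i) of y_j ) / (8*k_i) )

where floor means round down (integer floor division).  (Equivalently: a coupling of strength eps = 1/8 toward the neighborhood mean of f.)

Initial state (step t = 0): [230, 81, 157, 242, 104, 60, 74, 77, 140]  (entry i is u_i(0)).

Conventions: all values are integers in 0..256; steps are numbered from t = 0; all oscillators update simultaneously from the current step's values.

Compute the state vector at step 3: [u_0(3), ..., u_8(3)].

Simulating step by step:
t=0: [230, 81, 157, 242, 104, 60, 74, 77, 140]
t=1: [62, 131, 141, 40, 142, 111, 122, 130, 149]
t=2: [115, 152, 150, 88, 149, 148, 150, 153, 150]
t=3: [151, 149, 149, 140, 149, 149, 148, 148, 149]

Answer: [151, 149, 149, 140, 149, 149, 148, 148, 149]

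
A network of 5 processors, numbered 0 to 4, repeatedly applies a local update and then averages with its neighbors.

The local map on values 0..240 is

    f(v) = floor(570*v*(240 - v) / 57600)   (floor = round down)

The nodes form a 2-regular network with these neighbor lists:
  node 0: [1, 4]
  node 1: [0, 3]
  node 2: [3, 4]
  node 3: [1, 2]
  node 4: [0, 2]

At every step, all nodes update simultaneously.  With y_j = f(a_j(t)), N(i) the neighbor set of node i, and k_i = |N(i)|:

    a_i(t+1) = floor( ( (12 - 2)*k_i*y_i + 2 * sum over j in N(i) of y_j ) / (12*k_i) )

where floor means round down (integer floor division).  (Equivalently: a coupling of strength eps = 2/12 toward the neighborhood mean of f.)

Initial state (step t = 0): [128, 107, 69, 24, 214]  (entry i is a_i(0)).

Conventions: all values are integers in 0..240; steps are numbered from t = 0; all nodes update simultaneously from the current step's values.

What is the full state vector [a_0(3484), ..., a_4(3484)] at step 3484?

Answer: [138, 138, 138, 138, 138]
Key observation: The state at step 4, [138, 138, 138, 138, 138], reappears at step 6: the system is in a cycle of period 2 from step 4 on.  Therefore the state at step 3484 equals the state at step 4 + ((3484 - 4) mod 2) = 4, which is [138, 138, 138, 138, 138].

Derivation:
t=0: [128, 107, 69, 24, 214]
t=1: [133, 132, 105, 63, 67]
t=2: [137, 138, 135, 115, 118]
t=3: [139, 139, 140, 141, 141]
t=4: [138, 138, 138, 138, 138]
t=5: [139, 139, 139, 139, 139]
t=6: [138, 138, 138, 138, 138]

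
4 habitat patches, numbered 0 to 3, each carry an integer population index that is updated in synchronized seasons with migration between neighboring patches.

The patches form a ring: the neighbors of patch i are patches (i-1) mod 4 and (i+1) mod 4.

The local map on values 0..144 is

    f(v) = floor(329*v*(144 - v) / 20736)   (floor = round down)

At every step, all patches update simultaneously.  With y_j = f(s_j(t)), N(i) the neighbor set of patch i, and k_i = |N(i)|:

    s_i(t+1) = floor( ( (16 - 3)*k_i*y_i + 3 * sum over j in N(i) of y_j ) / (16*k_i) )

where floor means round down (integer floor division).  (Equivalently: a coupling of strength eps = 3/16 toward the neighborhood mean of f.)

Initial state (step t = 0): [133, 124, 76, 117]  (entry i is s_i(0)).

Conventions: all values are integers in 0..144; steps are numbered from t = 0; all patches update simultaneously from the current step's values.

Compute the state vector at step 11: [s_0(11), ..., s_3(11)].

Answer: [81, 81, 81, 81]

Derivation:
t=0: [133, 124, 76, 117]
t=1: [27, 41, 74, 50]
t=2: [53, 66, 79, 72]
t=3: [77, 80, 81, 81]
t=4: [80, 80, 80, 80]
t=5: [81, 81, 81, 81]
t=6: [80, 80, 80, 80]
t=7: [81, 81, 81, 81]
t=8: [80, 80, 80, 80]
t=9: [81, 81, 81, 81]
t=10: [80, 80, 80, 80]
t=11: [81, 81, 81, 81]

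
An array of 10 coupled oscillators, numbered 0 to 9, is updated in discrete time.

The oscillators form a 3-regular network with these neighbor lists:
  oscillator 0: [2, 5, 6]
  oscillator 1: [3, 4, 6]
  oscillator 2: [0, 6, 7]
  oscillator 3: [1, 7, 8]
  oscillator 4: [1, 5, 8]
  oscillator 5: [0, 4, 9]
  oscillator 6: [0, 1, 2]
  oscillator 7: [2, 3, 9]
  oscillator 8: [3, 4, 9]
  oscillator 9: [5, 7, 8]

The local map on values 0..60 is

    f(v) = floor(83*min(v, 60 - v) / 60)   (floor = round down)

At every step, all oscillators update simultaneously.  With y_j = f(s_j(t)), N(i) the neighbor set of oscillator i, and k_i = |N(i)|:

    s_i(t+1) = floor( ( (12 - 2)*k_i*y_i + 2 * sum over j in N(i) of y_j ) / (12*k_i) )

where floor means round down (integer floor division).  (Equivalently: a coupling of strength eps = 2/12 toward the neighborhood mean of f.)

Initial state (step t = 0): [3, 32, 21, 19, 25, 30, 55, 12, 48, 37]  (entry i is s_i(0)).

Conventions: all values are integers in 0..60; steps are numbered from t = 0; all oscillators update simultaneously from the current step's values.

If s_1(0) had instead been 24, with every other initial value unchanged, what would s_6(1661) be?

Answer: s_6(1661) = 33
Key observation: The state at step 10, [36, 39, 30, 33, 36, 31, 36, 34, 36, 38], reappears at step 12: the system is in a cycle of period 2 from step 10 on.  Therefore the state at step 1661 equals the state at step 10 + ((1661 - 10) mod 2) = 11, which is [33, 29, 39, 36, 33, 38, 33, 35, 33, 31].

Derivation:
t=0: [3, 24, 21, 19, 25, 30, 55, 12, 48, 37]
t=1: [7, 31, 25, 25, 33, 38, 8, 18, 18, 29]
t=2: [11, 37, 30, 33, 36, 29, 13, 26, 26, 37]
t=3: [17, 30, 37, 36, 33, 37, 19, 35, 34, 31]
t=4: [24, 39, 30, 33, 36, 31, 26, 34, 35, 38]
t=5: [33, 30, 39, 36, 33, 38, 34, 35, 33, 31]
t=6: [36, 40, 30, 33, 36, 31, 35, 34, 36, 38]
t=7: [33, 28, 39, 36, 33, 38, 33, 35, 33, 31]
t=8: [36, 37, 30, 33, 36, 31, 36, 34, 36, 38]
t=9: [33, 31, 39, 36, 33, 38, 33, 35, 33, 31]
t=10: [36, 39, 30, 33, 36, 31, 36, 34, 36, 38]
t=11: [33, 29, 39, 36, 33, 38, 33, 35, 33, 31]
t=12: [36, 39, 30, 33, 36, 31, 36, 34, 36, 38]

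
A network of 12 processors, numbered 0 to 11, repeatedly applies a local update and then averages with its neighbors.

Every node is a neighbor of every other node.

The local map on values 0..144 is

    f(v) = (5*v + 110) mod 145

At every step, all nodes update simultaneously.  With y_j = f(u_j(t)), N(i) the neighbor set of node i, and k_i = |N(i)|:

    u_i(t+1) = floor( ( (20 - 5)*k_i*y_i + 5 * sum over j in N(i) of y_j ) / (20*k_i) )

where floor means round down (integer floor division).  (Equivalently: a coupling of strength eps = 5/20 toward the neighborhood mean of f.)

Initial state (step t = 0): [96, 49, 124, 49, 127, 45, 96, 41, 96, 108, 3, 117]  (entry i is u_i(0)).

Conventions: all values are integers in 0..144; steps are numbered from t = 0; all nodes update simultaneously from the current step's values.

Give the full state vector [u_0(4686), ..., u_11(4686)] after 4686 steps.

Simulating step by step:
t=0: [96, 49, 124, 49, 127, 45, 96, 41, 96, 108, 3, 117]
t=1: [20, 60, 16, 60, 27, 45, 20, 31, 20, 63, 103, 96]
t=2: [68, 108, 53, 108, 93, 53, 68, 108, 68, 119, 53, 28]
t=3: [30, 70, 81, 70, 121, 81, 30, 70, 30, 110, 81, 96]
t=4: [103, 38, 78, 38, 118, 78, 103, 38, 103, 78, 78, 27]
t=5: [47, 21, 61, 21, 101, 61, 47, 21, 47, 61, 61, 87]
t=6: [63, 74, 114, 74, 48, 114, 63, 74, 63, 114, 114, 103]
t=7: [121, 56, 96, 56, 67, 96, 121, 56, 121, 96, 96, 56]
t=8: [117, 92, 26, 92, 26, 26, 117, 92, 117, 26, 26, 92]
t=9: [114, 129, 100, 129, 100, 100, 114, 129, 114, 100, 100, 129]
t=10: [85, 34, 34, 34, 34, 34, 85, 34, 85, 34, 34, 34]
t=11: [107, 132, 132, 132, 132, 132, 107, 132, 107, 132, 132, 132]
t=12: [60, 46, 46, 46, 46, 46, 60, 46, 60, 46, 46, 46]
t=13: [105, 54, 54, 54, 54, 54, 105, 54, 105, 54, 54, 54]
t=14: [62, 87, 87, 87, 87, 87, 62, 87, 62, 87, 87, 87]
t=15: [125, 111, 111, 111, 111, 111, 125, 111, 125, 111, 111, 111]
t=16: [25, 79, 79, 79, 79, 79, 25, 79, 25, 79, 79, 79]
t=17: [85, 71, 71, 71, 71, 71, 85, 71, 85, 71, 71, 71]
t=18: [85, 34, 34, 34, 34, 34, 85, 34, 85, 34, 34, 34]

Answer: [62, 87, 87, 87, 87, 87, 62, 87, 62, 87, 87, 87]
Key observation: The state at step 10, [85, 34, 34, 34, 34, 34, 85, 34, 85, 34, 34, 34], reappears at step 18: the system is in a cycle of period 8 from step 10 on.  Therefore the state at step 4686 equals the state at step 10 + ((4686 - 10) mod 8) = 14, which is [62, 87, 87, 87, 87, 87, 62, 87, 62, 87, 87, 87].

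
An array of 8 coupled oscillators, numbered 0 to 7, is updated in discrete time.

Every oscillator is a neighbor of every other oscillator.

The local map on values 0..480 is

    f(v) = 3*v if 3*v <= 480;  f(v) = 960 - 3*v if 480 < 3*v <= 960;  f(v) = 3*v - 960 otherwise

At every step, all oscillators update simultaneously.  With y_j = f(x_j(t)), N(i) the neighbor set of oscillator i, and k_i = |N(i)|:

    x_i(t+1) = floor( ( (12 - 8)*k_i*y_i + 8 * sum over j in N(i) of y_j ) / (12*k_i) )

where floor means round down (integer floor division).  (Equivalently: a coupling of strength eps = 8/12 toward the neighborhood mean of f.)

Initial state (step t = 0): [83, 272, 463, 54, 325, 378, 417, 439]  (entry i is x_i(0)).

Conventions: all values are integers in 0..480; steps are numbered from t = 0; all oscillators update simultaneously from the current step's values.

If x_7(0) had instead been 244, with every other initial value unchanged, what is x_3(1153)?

Simulating step by step:
t=0: [83, 272, 463, 54, 325, 378, 417, 244]
t=1: [220, 195, 263, 199, 164, 202, 230, 215]
t=2: [320, 338, 289, 335, 360, 333, 313, 324]
t=3: [36, 49, 58, 47, 65, 45, 41, 39]
t=4: [134, 143, 150, 142, 155, 140, 137, 136]
t=5: [420, 427, 432, 426, 435, 424, 422, 422]
t=6: [313, 318, 322, 318, 324, 316, 315, 315]
t=7: [13, 10, 10, 10, 11, 11, 12, 12]
t=8: [34, 32, 32, 32, 33, 33, 34, 34]
t=9: [99, 98, 98, 98, 99, 99, 99, 99]
t=10: [296, 295, 295, 295, 296, 296, 296, 296]
t=11: [72, 73, 73, 73, 72, 72, 72, 72]
t=12: [216, 217, 217, 217, 216, 216, 216, 216]
t=13: [311, 310, 310, 310, 311, 311, 311, 311]
t=14: [27, 28, 28, 28, 27, 27, 27, 27]
t=15: [81, 82, 82, 82, 81, 81, 81, 81]
t=16: [243, 244, 244, 244, 243, 243, 243, 243]
t=17: [230, 229, 229, 229, 230, 230, 230, 230]
t=18: [270, 271, 271, 271, 270, 270, 270, 270]
t=19: [149, 148, 148, 148, 149, 149, 149, 149]
t=20: [446, 445, 445, 445, 446, 446, 446, 446]
t=21: [377, 376, 376, 376, 377, 377, 377, 377]
t=22: [170, 169, 169, 169, 170, 170, 170, 170]
t=23: [450, 451, 451, 451, 450, 450, 450, 450]
t=24: [390, 391, 391, 391, 390, 390, 390, 390]
t=25: [210, 211, 211, 211, 210, 210, 210, 210]
t=26: [329, 328, 328, 328, 329, 329, 329, 329]
t=27: [26, 25, 25, 25, 26, 26, 26, 26]
t=28: [77, 76, 76, 76, 77, 77, 77, 77]
t=29: [230, 229, 229, 229, 230, 230, 230, 230]

Answer: x_3(1153) = 211
Key observation: The state at step 17, [230, 229, 229, 229, 230, 230, 230, 230], reappears at step 29: the system is in a cycle of period 12 from step 17 on.  Therefore the state at step 1153 equals the state at step 17 + ((1153 - 17) mod 12) = 25, which is [210, 211, 211, 211, 210, 210, 210, 210].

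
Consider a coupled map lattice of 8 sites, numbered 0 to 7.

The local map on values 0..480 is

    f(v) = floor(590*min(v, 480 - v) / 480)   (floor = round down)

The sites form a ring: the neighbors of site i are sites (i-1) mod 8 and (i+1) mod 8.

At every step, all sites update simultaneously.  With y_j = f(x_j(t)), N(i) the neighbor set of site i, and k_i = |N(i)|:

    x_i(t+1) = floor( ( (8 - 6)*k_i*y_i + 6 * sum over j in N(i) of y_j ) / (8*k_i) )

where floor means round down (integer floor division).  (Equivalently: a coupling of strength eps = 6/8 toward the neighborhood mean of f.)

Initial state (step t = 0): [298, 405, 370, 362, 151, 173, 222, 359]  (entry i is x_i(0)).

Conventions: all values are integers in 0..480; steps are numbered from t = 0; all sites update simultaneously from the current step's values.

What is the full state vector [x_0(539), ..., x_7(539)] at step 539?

Simulating step by step:
t=0: [298, 405, 370, 362, 151, 173, 222, 359]
t=1: [145, 157, 122, 156, 180, 224, 203, 222]
t=2: [218, 170, 180, 186, 230, 245, 267, 228]
t=3: [249, 235, 218, 245, 264, 275, 278, 268]
t=4: [276, 278, 282, 271, 268, 255, 253, 264]
t=5: [254, 246, 249, 252, 264, 271, 272, 264]
t=6: [276, 281, 283, 275, 267, 259, 259, 265]
t=7: [253, 245, 246, 251, 261, 267, 268, 261]
t=8: [278, 284, 285, 278, 270, 263, 263, 269]
t=9: [249, 242, 242, 248, 257, 263, 263, 257]
t=10: [283, 288, 289, 283, 275, 269, 269, 274]
t=11: [243, 237, 237, 242, 250, 256, 256, 251]
t=12: [287, 291, 291, 287, 283, 277, 277, 282]
t=13: [237, 233, 233, 237, 242, 246, 246, 243]
t=14: [289, 287, 287, 289, 289, 288, 288, 289]
t=15: [235, 235, 235, 235, 234, 235, 235, 234]
t=16: [287, 288, 288, 287, 287, 287, 287, 287]
t=17: [236, 236, 236, 236, 237, 237, 237, 237]
t=18: [290, 290, 290, 290, 290, 291, 291, 290]
t=19: [233, 233, 233, 233, 232, 232, 232, 232]
t=20: [285, 286, 286, 285, 285, 285, 285, 285]
t=21: [238, 238, 238, 238, 239, 239, 239, 239]
t=22: [292, 292, 292, 292, 292, 293, 293, 292]
t=23: [231, 231, 231, 231, 230, 229, 229, 230]
t=24: [282, 283, 283, 282, 282, 281, 281, 282]
t=25: [242, 242, 242, 242, 243, 243, 243, 243]
t=26: [291, 292, 292, 291, 291, 291, 291, 291]
t=27: [231, 231, 231, 231, 232, 232, 232, 232]
t=28: [283, 283, 283, 283, 284, 285, 285, 284]
t=29: [241, 242, 242, 241, 240, 239, 239, 240]
t=30: [293, 292, 292, 293, 293, 293, 293, 293]
t=31: [229, 230, 230, 229, 229, 229, 229, 229]
t=32: [281, 281, 281, 281, 281, 281, 281, 281]
t=33: [244, 244, 244, 244, 244, 244, 244, 244]
t=34: [290, 290, 290, 290, 290, 290, 290, 290]
t=35: [233, 233, 233, 233, 233, 233, 233, 233]
t=36: [286, 286, 286, 286, 286, 286, 286, 286]
t=37: [238, 238, 238, 238, 238, 238, 238, 238]
t=38: [292, 292, 292, 292, 292, 292, 292, 292]
t=39: [231, 231, 231, 231, 231, 231, 231, 231]
t=40: [283, 283, 283, 283, 283, 283, 283, 283]
t=41: [242, 242, 242, 242, 242, 242, 242, 242]
t=42: [292, 292, 292, 292, 292, 292, 292, 292]

Answer: [231, 231, 231, 231, 231, 231, 231, 231]
Key observation: The state at step 38, [292, 292, 292, 292, 292, 292, 292, 292], reappears at step 42: the system is in a cycle of period 4 from step 38 on.  Therefore the state at step 539 equals the state at step 38 + ((539 - 38) mod 4) = 39, which is [231, 231, 231, 231, 231, 231, 231, 231].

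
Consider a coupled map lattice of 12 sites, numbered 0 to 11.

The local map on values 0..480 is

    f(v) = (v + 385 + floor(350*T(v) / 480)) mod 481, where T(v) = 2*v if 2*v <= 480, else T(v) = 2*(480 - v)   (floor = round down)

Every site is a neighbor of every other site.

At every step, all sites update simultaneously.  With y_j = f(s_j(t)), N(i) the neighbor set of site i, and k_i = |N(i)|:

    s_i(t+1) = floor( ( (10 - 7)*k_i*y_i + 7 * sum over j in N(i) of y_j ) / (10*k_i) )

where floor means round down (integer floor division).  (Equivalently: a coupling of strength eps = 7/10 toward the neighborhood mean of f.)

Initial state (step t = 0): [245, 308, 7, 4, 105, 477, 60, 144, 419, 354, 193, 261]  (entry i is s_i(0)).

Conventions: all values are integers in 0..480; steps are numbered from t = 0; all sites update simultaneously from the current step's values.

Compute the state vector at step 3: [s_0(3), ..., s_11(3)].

Simulating step by step:
t=0: [245, 308, 7, 4, 105, 477, 60, 144, 419, 354, 193, 261]
t=1: [215, 322, 308, 306, 251, 304, 225, 274, 310, 317, 302, 214]
t=2: [422, 428, 429, 429, 321, 429, 428, 433, 429, 428, 430, 421]
t=3: [411, 410, 410, 410, 421, 410, 410, 409, 410, 410, 410, 411]

Answer: [411, 410, 410, 410, 421, 410, 410, 409, 410, 410, 410, 411]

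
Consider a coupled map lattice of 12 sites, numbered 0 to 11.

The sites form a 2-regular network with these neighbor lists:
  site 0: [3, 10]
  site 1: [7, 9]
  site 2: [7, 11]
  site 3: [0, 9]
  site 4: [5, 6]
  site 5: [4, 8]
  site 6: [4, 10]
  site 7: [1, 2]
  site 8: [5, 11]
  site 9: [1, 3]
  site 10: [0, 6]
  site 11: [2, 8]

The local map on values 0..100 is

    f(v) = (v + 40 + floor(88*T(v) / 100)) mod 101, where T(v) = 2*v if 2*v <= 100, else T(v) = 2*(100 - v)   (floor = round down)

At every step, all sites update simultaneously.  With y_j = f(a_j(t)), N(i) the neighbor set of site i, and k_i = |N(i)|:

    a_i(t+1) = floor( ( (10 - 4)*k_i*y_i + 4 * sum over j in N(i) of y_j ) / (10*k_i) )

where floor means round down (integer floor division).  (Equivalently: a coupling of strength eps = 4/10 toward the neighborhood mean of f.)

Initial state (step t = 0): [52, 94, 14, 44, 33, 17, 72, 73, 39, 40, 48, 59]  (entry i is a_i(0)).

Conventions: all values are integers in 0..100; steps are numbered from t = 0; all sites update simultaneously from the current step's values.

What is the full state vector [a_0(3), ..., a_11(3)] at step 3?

Simulating step by step:
t=0: [52, 94, 14, 44, 33, 17, 72, 73, 39, 40, 48, 59]
t=1: [71, 47, 72, 60, 47, 66, 56, 59, 58, 50, 69, 66]
t=2: [62, 70, 62, 69, 68, 66, 69, 67, 67, 73, 63, 64]
t=3: [66, 61, 66, 62, 63, 63, 63, 64, 64, 60, 66, 65]

Answer: [66, 61, 66, 62, 63, 63, 63, 64, 64, 60, 66, 65]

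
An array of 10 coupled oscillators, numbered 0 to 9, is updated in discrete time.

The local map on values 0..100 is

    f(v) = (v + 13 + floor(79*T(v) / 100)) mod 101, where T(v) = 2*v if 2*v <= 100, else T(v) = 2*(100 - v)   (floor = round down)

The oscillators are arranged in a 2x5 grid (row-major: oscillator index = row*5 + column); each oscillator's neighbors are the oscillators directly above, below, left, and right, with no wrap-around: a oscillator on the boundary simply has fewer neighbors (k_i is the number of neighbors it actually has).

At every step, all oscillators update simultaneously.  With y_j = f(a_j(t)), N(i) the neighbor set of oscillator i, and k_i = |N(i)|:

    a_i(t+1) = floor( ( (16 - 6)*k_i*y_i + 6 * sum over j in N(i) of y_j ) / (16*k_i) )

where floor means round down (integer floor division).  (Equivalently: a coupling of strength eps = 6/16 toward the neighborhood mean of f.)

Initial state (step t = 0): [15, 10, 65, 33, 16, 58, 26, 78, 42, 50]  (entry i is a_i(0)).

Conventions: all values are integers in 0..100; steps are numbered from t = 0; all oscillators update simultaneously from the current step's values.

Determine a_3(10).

Answer: a_3(10) = 67

Derivation:
t=0: [15, 10, 65, 33, 16, 58, 26, 78, 42, 50]
t=1: [45, 44, 40, 74, 59, 47, 62, 31, 32, 39]
t=2: [28, 25, 27, 35, 29, 32, 40, 75, 75, 31]
t=3: [85, 70, 64, 25, 72, 78, 34, 31, 31, 78]
t=4: [22, 37, 44, 67, 36, 37, 80, 85, 81, 37]
t=5: [45, 19, 22, 25, 9, 21, 18, 21, 21, 9]
t=6: [41, 58, 68, 69, 43, 58, 61, 66, 64, 41]
t=7: [24, 32, 30, 28, 22, 32, 34, 31, 29, 20]
t=8: [81, 92, 90, 83, 71, 92, 97, 92, 84, 69]
t=9: [20, 16, 17, 21, 26, 16, 14, 16, 21, 27]
t=10: [60, 54, 56, 67, 77, 54, 50, 55, 67, 78]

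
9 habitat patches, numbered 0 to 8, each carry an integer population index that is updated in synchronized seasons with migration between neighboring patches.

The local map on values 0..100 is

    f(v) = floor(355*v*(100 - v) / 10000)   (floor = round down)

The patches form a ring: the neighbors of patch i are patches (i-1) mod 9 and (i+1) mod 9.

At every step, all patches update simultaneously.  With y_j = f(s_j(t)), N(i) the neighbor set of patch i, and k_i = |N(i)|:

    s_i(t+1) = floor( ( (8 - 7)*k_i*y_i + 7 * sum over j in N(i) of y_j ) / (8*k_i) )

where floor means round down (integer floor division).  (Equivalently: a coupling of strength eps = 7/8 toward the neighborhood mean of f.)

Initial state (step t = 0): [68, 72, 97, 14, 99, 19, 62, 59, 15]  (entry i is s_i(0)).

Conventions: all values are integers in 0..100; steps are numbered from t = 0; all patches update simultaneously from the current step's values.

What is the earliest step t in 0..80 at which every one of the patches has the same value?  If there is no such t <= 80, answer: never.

Simulating step by step:
t=0: [68, 72, 97, 14, 99, 19, 62, 59, 15]  (not all equal)
t=1: [60, 46, 50, 10, 42, 44, 71, 66, 76]  (not all equal)
t=2: [77, 86, 63, 80, 62, 80, 81, 69, 79]  (not all equal)
t=3: [51, 68, 53, 79, 59, 66, 64, 58, 67]  (not all equal)
t=4: [78, 86, 70, 82, 70, 82, 82, 80, 85]  (not all equal)
t=5: [45, 63, 50, 71, 54, 61, 53, 49, 56]  (not all equal)
t=6: [84, 86, 78, 86, 79, 87, 86, 87, 87]  (not all equal)
t=7: [41, 52, 44, 56, 43, 48, 40, 40, 43]  (not all equal)
t=8: [87, 86, 87, 87, 87, 86, 86, 85, 85]  (not all equal)
t=9: [43, 40, 40, 40, 40, 41, 43, 43, 42]  (not all equal)
t=10: [85, 85, 85, 85, 85, 85, 86, 86, 86]  (not all equal)
t=11: [43, 45, 45, 45, 45, 43, 43, 42, 43]  (not all equal)
t=12: [87, 87, 87, 87, 87, 87, 86, 86, 86]  (not all equal)
t=13: [40, 40, 40, 40, 40, 40, 41, 42, 41]  (not all equal)
t=14: [85, 85, 85, 85, 85, 85, 85, 85, 85]  (all equal)

Answer: 14
Key observation: Synchronization is absorbing here: once all patches are equal they stay equal, and step 14 is the first all-equal step.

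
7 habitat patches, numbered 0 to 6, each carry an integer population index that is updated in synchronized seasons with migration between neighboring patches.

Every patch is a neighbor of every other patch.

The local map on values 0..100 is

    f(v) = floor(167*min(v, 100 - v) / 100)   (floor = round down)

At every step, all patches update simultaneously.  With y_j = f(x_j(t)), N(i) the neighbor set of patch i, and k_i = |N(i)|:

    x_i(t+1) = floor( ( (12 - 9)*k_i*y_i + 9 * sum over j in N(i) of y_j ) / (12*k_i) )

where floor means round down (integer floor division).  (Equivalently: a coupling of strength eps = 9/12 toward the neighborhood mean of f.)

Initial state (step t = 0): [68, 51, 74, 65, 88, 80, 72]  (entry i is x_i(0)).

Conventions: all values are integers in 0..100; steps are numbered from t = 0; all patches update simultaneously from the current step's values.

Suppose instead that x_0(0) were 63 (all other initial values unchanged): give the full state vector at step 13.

Simulating step by step:
t=0: [63, 51, 74, 65, 88, 80, 72]
t=1: [50, 52, 48, 50, 45, 46, 48]
t=2: [80, 79, 79, 80, 79, 79, 79]
t=3: [34, 34, 34, 34, 34, 34, 34]
t=4: [56, 56, 56, 56, 56, 56, 56]
t=5: [73, 73, 73, 73, 73, 73, 73]
t=6: [45, 45, 45, 45, 45, 45, 45]
t=7: [75, 75, 75, 75, 75, 75, 75]
t=8: [41, 41, 41, 41, 41, 41, 41]
t=9: [68, 68, 68, 68, 68, 68, 68]
t=10: [53, 53, 53, 53, 53, 53, 53]
t=11: [78, 78, 78, 78, 78, 78, 78]
t=12: [36, 36, 36, 36, 36, 36, 36]
t=13: [60, 60, 60, 60, 60, 60, 60]

Answer: [60, 60, 60, 60, 60, 60, 60]
Key observation: This trace re-runs the system from the modified initial state.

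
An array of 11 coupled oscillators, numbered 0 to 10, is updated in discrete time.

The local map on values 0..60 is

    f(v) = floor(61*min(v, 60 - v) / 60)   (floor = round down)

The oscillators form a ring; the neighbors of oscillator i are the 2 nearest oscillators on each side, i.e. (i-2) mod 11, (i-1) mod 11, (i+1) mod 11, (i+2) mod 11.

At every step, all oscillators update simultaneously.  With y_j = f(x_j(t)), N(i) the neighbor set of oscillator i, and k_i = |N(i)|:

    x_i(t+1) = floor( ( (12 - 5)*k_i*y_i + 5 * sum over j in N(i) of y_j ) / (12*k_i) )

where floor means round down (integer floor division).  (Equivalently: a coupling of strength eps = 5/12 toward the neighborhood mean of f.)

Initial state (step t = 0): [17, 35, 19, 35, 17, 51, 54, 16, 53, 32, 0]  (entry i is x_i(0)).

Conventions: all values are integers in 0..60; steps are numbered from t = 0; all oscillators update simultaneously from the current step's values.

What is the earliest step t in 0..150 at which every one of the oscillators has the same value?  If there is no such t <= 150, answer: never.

Answer: 12
Key observation: Synchronization is absorbing here: once all oscillators are equal they stay equal, and step 12 is the first all-equal step.

Derivation:
t=0: [17, 35, 19, 35, 17, 51, 54, 16, 53, 32, 0]  (not all equal)
t=1: [17, 20, 19, 21, 16, 11, 8, 14, 9, 20, 8]  (not all equal)
t=2: [16, 18, 18, 19, 15, 12, 9, 13, 10, 16, 11]  (not all equal)
t=3: [15, 17, 17, 17, 14, 12, 10, 12, 10, 14, 12]  (not all equal)
t=4: [15, 16, 16, 16, 14, 12, 10, 11, 10, 13, 12]  (not all equal)
t=5: [14, 15, 15, 15, 13, 12, 10, 11, 10, 12, 12]  (not all equal)
t=6: [13, 14, 14, 14, 13, 12, 10, 11, 10, 11, 12]  (not all equal)
t=7: [12, 13, 13, 13, 12, 12, 10, 10, 10, 11, 12]  (not all equal)
t=8: [12, 12, 12, 12, 12, 11, 10, 10, 10, 11, 11]  (not all equal)
t=9: [11, 11, 12, 11, 11, 11, 10, 10, 10, 10, 11]  (not all equal)
t=10: [11, 11, 11, 11, 11, 10, 10, 10, 10, 10, 10]  (not all equal)
t=11: [10, 10, 11, 10, 10, 10, 10, 10, 10, 10, 10]  (not all equal)
t=12: [10, 10, 10, 10, 10, 10, 10, 10, 10, 10, 10]  (all equal)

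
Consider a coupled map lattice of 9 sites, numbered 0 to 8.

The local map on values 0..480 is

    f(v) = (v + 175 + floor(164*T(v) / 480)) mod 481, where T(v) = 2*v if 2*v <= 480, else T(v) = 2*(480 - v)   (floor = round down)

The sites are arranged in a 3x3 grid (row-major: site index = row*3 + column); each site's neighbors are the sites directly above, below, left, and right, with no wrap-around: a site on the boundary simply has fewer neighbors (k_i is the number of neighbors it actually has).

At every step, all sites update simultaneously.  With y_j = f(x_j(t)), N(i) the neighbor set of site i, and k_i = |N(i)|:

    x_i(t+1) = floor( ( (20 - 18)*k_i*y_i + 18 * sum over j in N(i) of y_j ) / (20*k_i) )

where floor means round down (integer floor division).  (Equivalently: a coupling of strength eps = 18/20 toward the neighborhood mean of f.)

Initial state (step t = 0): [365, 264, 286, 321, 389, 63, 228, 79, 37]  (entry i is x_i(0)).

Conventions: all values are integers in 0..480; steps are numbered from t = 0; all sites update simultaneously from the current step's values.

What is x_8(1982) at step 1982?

Simulating step by step:
t=0: [365, 264, 286, 321, 389, 63, 228, 79, 37]
t=1: [116, 128, 184, 120, 198, 176, 201, 168, 288]
t=2: [382, 159, 387, 166, 384, 90, 378, 97, 428]
t=3: [417, 172, 360, 173, 365, 165, 370, 166, 314]
t=4: [433, 174, 425, 175, 426, 163, 427, 164, 419]
t=5: [437, 188, 427, 188, 428, 184, 429, 185, 420]
t=6: [25, 143, 21, 143, 22, 141, 22, 141, 19]
t=7: [395, 233, 393, 233, 393, 229, 393, 230, 391]
t=8: [92, 140, 88, 140, 89, 139, 89, 139, 86]
t=9: [401, 333, 400, 334, 400, 330, 400, 330, 399]
t=10: [129, 145, 128, 145, 128, 145, 128, 145, 128]
t=11: [416, 393, 416, 393, 416, 392, 416, 392, 416]
t=12: [146, 152, 146, 152, 146, 152, 146, 152, 146]
t=13: [429, 421, 429, 421, 429, 421, 429, 421, 429]
t=14: [155, 156, 155, 156, 155, 156, 155, 156, 155]
t=15: [436, 435, 436, 435, 436, 435, 436, 435, 436]
t=16: [159, 159, 159, 159, 159, 159, 159, 159, 159]
t=17: [442, 442, 442, 442, 442, 442, 442, 442, 442]
t=18: [161, 161, 161, 161, 161, 161, 161, 161, 161]
t=19: [446, 446, 446, 446, 446, 446, 446, 446, 446]
t=20: [163, 163, 163, 163, 163, 163, 163, 163, 163]
t=21: [449, 449, 449, 449, 449, 449, 449, 449, 449]
t=22: [164, 164, 164, 164, 164, 164, 164, 164, 164]
t=23: [451, 451, 451, 451, 451, 451, 451, 451, 451]
t=24: [164, 164, 164, 164, 164, 164, 164, 164, 164]

Answer: x_8(1982) = 164
Key observation: The state at step 22, [164, 164, 164, 164, 164, 164, 164, 164, 164], reappears at step 24: the system is in a cycle of period 2 from step 22 on.  Therefore the state at step 1982 equals the state at step 22 + ((1982 - 22) mod 2) = 22, which is [164, 164, 164, 164, 164, 164, 164, 164, 164].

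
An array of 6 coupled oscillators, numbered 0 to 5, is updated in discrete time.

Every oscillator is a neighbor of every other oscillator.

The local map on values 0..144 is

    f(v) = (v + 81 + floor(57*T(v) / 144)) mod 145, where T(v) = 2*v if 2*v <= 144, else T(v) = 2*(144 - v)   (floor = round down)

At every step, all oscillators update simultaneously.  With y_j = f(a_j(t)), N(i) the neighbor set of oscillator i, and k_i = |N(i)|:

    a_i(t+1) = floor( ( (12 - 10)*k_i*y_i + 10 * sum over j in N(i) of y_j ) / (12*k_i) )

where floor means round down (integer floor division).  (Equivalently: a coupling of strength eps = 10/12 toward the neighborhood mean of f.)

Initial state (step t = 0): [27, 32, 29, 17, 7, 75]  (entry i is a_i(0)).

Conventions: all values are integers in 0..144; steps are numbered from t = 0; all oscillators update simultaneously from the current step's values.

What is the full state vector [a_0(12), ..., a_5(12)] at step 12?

Simulating step by step:
t=0: [27, 32, 29, 17, 7, 75]
t=1: [111, 111, 111, 111, 111, 111]
t=2: [73, 73, 73, 73, 73, 73]
t=3: [65, 65, 65, 65, 65, 65]
t=4: [52, 52, 52, 52, 52, 52]
t=5: [29, 29, 29, 29, 29, 29]
t=6: [132, 132, 132, 132, 132, 132]
t=7: [77, 77, 77, 77, 77, 77]
t=8: [66, 66, 66, 66, 66, 66]
t=9: [54, 54, 54, 54, 54, 54]
t=10: [32, 32, 32, 32, 32, 32]
t=11: [138, 138, 138, 138, 138, 138]
t=12: [78, 78, 78, 78, 78, 78]

Answer: [78, 78, 78, 78, 78, 78]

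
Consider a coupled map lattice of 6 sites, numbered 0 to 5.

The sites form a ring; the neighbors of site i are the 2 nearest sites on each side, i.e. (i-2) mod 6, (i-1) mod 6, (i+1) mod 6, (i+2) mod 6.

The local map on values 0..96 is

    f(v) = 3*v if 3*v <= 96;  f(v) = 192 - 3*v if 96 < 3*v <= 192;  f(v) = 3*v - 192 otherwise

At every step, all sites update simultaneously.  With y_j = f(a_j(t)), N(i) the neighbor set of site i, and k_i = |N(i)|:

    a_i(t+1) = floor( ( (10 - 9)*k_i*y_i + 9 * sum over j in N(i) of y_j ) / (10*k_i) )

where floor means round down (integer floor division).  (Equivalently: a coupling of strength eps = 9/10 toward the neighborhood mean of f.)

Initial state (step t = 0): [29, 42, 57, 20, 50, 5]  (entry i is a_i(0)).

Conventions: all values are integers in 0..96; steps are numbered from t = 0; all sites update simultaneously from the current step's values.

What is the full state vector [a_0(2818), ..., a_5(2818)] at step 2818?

Simulating step by step:
t=0: [29, 42, 57, 20, 50, 5]
t=1: [41, 47, 59, 38, 45, 58]
t=2: [38, 45, 58, 39, 46, 59]
t=3: [40, 47, 61, 39, 47, 60]
t=4: [34, 42, 56, 35, 42, 57]
t=5: [48, 56, 71, 48, 56, 71]
t=6: [25, 33, 34, 25, 33, 34]
t=7: [89, 83, 84, 89, 83, 84]
t=8: [60, 66, 65, 60, 66, 65]
t=9: [5, 7, 8, 5, 7, 8]
t=10: [21, 19, 18, 21, 19, 18]
t=11: [56, 58, 59, 56, 58, 59]
t=12: [17, 19, 20, 17, 19, 20]
t=13: [57, 55, 54, 57, 55, 54]
t=14: [27, 25, 24, 27, 25, 24]
t=15: [74, 76, 77, 74, 76, 77]
t=16: [36, 34, 33, 36, 34, 33]
t=17: [90, 88, 87, 90, 88, 87]
t=18: [71, 73, 74, 71, 73, 74]
t=19: [27, 25, 24, 27, 25, 24]

Answer: [71, 73, 74, 71, 73, 74]
Key observation: The state at step 14, [27, 25, 24, 27, 25, 24], reappears at step 19: the system is in a cycle of period 5 from step 14 on.  Therefore the state at step 2818 equals the state at step 14 + ((2818 - 14) mod 5) = 18, which is [71, 73, 74, 71, 73, 74].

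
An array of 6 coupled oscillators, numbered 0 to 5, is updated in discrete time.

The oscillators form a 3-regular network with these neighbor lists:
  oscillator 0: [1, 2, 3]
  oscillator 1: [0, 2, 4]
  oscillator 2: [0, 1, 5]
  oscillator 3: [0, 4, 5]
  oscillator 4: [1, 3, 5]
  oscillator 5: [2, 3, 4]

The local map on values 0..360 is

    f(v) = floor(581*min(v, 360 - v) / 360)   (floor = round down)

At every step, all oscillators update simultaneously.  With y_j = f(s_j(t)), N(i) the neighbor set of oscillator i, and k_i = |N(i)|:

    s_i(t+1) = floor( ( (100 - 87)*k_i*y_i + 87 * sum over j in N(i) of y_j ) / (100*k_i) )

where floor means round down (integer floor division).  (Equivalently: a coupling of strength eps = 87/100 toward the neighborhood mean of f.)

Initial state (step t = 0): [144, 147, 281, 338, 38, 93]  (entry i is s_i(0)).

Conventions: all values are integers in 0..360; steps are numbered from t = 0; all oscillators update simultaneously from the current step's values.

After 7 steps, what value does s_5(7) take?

Answer: s_5(7) = 286

Derivation:
t=0: [144, 147, 281, 338, 38, 93]
t=1: [145, 152, 196, 133, 130, 84]
t=2: [240, 236, 212, 195, 199, 216]
t=3: [229, 226, 212, 232, 236, 251]
t=4: [218, 216, 205, 196, 199, 209]
t=5: [246, 244, 236, 246, 247, 255]
t=6: [189, 188, 182, 178, 179, 185]
t=7: [282, 282, 279, 282, 282, 286]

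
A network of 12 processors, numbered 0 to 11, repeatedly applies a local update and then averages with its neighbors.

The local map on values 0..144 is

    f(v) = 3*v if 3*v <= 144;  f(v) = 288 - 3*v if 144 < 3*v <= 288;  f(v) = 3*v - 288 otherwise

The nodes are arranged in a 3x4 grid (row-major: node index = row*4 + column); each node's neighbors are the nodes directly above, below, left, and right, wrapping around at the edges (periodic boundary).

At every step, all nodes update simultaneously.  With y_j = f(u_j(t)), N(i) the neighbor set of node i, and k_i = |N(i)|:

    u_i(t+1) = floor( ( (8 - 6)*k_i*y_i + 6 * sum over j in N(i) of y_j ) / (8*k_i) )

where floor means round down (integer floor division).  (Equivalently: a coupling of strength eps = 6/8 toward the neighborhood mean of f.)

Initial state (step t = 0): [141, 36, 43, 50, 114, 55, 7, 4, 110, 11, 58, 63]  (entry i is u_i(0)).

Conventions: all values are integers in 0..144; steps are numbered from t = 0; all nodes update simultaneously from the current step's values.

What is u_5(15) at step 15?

Simulating step by step:
t=0: [141, 36, 43, 50, 114, 55, 7, 4, 110, 11, 58, 63]
t=1: [97, 105, 103, 104, 72, 71, 76, 61, 70, 80, 81, 82]
t=2: [38, 34, 34, 38, 66, 57, 61, 63, 50, 54, 43, 57]
t=3: [111, 111, 109, 109, 110, 108, 110, 104, 118, 122, 116, 119]
t=4: [47, 48, 44, 42, 42, 47, 40, 42, 60, 58, 57, 52]
t=5: [129, 135, 128, 131, 128, 129, 126, 126, 123, 124, 122, 122]
t=6: [99, 100, 97, 94, 93, 97, 90, 91, 87, 91, 84, 85]
t=7: [12, 8, 14, 12, 12, 10, 15, 16, 19, 18, 21, 24]
t=8: [37, 36, 42, 46, 41, 37, 45, 47, 51, 46, 55, 56]
t=9: [122, 118, 126, 127, 124, 122, 127, 132, 126, 123, 128, 130]
t=10: [81, 77, 87, 94, 87, 80, 93, 96, 87, 82, 92, 98]
t=11: [33, 44, 22, 16, 29, 37, 18, 9, 29, 37, 18, 9]
t=12: [91, 105, 70, 53, 82, 99, 61, 47, 82, 99, 61, 47]
t=13: [48, 27, 88, 102, 49, 36, 88, 113, 49, 36, 88, 113]
t=14: [107, 92, 33, 55, 118, 93, 44, 56, 118, 93, 44, 56]
t=15: [58, 31, 99, 100, 59, 43, 100, 112, 59, 43, 100, 112]

Answer: u_5(15) = 43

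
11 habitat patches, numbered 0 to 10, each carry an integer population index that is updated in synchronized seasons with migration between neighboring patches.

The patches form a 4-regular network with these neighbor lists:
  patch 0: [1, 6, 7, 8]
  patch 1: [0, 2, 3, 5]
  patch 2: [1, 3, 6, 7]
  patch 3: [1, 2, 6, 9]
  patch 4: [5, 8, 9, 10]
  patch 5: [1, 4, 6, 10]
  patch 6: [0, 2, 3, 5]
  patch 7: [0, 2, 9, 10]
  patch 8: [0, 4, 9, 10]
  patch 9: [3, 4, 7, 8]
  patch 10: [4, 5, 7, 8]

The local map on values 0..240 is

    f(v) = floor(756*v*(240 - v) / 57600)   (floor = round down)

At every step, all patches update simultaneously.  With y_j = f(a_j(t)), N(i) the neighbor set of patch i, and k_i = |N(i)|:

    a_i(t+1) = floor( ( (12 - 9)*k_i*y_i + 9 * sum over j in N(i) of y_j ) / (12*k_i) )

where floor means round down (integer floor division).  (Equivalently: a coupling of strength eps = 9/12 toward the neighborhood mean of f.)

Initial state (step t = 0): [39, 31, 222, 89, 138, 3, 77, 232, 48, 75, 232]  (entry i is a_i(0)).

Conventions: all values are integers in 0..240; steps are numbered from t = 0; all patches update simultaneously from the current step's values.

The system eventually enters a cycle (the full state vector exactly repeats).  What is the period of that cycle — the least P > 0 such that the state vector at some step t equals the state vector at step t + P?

Answer: 2
Key observation: The state at step 12, [187, 187, 187, 187, 187, 187, 187, 187, 187, 187, 187], reappears at step 14 — and no state repeats earlier — so the cycle the system enters has period 2.

Derivation:
t=0: [39, 31, 222, 89, 138, 3, 77, 232, 48, 75, 232]
t=1: [99, 84, 97, 130, 105, 87, 104, 69, 118, 135, 69]
t=2: [176, 178, 176, 182, 178, 174, 182, 170, 179, 180, 170]
t=3: [145, 145, 144, 141, 146, 146, 143, 149, 146, 144, 150]
t=4: [179, 180, 180, 181, 179, 179, 181, 179, 179, 180, 178]
t=5: [142, 141, 141, 140, 142, 142, 141, 142, 142, 141, 143]
t=6: [182, 182, 182, 183, 182, 182, 182, 182, 182, 182, 182]
t=7: [138, 137, 137, 137, 138, 138, 137, 138, 138, 137, 138]
t=8: [184, 184, 184, 185, 184, 184, 184, 184, 184, 184, 184]
t=9: [135, 134, 134, 134, 135, 135, 134, 135, 135, 134, 135]
t=10: [186, 186, 186, 186, 186, 186, 186, 186, 186, 186, 186]
t=11: [131, 131, 131, 131, 131, 131, 131, 131, 131, 131, 131]
t=12: [187, 187, 187, 187, 187, 187, 187, 187, 187, 187, 187]
t=13: [130, 130, 130, 130, 130, 130, 130, 130, 130, 130, 130]
t=14: [187, 187, 187, 187, 187, 187, 187, 187, 187, 187, 187]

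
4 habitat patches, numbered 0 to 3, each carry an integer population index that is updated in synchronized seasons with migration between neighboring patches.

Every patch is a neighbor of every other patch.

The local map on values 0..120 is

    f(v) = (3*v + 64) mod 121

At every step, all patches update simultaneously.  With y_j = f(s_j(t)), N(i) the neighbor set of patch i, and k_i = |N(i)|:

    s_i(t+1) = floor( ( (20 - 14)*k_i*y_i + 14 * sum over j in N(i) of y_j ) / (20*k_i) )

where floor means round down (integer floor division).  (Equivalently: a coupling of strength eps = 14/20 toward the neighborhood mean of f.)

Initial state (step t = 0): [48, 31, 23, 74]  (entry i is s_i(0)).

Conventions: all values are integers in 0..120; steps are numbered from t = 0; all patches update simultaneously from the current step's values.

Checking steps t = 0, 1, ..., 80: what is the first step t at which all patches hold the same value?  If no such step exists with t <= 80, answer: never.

Simulating step by step:
t=0: [48, 31, 23, 74]  (not all equal)
t=1: [47, 44, 42, 44]  (not all equal)
t=2: [76, 75, 75, 75]  (not all equal)
t=3: [47, 47, 47, 47]  (all equal)

Answer: 3
Key observation: Synchronization is absorbing here: once all patches are equal they stay equal, and step 3 is the first all-equal step.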